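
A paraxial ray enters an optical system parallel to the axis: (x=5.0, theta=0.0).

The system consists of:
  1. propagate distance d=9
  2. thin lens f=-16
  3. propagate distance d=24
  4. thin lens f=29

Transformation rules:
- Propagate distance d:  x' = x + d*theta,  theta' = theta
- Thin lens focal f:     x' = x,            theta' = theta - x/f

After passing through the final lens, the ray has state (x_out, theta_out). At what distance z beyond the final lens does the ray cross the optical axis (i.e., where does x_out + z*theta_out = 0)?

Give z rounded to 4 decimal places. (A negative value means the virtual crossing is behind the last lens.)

Initial: x=5.0000 theta=0.0000
After 1 (propagate distance d=9): x=5.0000 theta=0.0000
After 2 (thin lens f=-16): x=5.0000 theta=0.3125
After 3 (propagate distance d=24): x=12.5000 theta=0.3125
After 4 (thin lens f=29): x=12.5000 theta=-55/464 (≈-0.1185)
z_focus = -x_out/theta_out = -(12.5000)/(-55/464) = 1160/11 ≈ 105.4545
Rounded to 4 decimal places: z = 105.4545

Answer: 105.4545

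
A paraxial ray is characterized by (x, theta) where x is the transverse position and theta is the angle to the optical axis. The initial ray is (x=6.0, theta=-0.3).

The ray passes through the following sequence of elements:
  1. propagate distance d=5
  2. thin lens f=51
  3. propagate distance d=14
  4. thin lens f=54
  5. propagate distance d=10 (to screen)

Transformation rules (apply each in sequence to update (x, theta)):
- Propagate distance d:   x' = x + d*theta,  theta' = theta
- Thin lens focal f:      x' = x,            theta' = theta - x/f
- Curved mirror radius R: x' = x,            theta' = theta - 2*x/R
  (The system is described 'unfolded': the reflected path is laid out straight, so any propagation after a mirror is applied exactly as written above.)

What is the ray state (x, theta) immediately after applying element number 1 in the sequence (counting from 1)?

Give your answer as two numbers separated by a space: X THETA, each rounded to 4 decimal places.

Initial: x=6.0000 theta=-0.3000
After 1 (propagate distance d=5): x=4.5000 theta=-0.3000
Rounded to 4 decimal places: x = 4.5000, theta = -0.3000

Answer: 4.5000 -0.3000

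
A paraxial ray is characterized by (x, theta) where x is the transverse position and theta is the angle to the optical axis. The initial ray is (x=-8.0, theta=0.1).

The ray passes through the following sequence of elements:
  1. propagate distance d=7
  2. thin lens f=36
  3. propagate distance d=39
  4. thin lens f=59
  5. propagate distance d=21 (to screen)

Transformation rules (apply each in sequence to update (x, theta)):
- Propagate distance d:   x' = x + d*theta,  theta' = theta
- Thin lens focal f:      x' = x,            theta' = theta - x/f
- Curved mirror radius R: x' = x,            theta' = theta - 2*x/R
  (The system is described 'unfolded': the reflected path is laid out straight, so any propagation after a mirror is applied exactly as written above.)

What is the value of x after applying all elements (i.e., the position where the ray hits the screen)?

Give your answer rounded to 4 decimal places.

Answer: 9.2620

Derivation:
Initial: x=-8.0000 theta=0.1000
After 1 (propagate distance d=7): x=-7.3000 theta=0.1000
After 2 (thin lens f=36): x=-7.3000 theta=109/360 (≈0.3028)
After 3 (propagate distance d=39): x=541/120 (≈4.5083) theta=109/360 (≈0.3028)
After 4 (thin lens f=59): x=541/120 (≈4.5083) theta=601/2655 (≈0.2264)
After 5 (propagate distance d=21 (to screen)): x=13115/1416 (≈9.2620) theta=601/2655 (≈0.2264)
Rounded to 4 decimal places: x = 9.2620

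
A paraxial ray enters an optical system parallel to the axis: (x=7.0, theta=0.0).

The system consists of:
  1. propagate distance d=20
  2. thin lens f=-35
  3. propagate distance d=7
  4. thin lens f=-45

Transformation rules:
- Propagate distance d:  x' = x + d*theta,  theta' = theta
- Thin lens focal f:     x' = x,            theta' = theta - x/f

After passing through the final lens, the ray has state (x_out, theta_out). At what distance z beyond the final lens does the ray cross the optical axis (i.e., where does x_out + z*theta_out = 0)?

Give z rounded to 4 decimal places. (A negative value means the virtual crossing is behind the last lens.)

Answer: -21.7241

Derivation:
Initial: x=7.0000 theta=0.0000
After 1 (propagate distance d=20): x=7.0000 theta=0.0000
After 2 (thin lens f=-35): x=7.0000 theta=0.2000
After 3 (propagate distance d=7): x=8.4000 theta=0.2000
After 4 (thin lens f=-45): x=8.4000 theta=29/75 (≈0.3867)
z_focus = -x_out/theta_out = -(8.4000)/(29/75) = -630/29 ≈ -21.7241
Rounded to 4 decimal places: z = -21.7241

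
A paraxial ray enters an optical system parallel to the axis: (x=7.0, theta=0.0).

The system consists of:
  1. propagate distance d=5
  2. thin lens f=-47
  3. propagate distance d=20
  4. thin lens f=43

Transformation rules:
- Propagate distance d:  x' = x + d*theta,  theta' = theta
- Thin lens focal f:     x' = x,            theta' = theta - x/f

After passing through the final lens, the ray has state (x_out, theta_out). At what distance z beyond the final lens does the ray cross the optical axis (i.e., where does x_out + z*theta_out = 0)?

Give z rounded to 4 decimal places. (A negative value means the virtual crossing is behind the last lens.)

Answer: 120.0417

Derivation:
Initial: x=7.0000 theta=0.0000
After 1 (propagate distance d=5): x=7.0000 theta=0.0000
After 2 (thin lens f=-47): x=7.0000 theta=7/47 (≈0.1489)
After 3 (propagate distance d=20): x=469/47 (≈9.9787) theta=7/47 (≈0.1489)
After 4 (thin lens f=43): x=469/47 (≈9.9787) theta=-168/2021 (≈-0.0831)
z_focus = -x_out/theta_out = -(469/47)/(-168/2021) = 2881/24 ≈ 120.0417
Rounded to 4 decimal places: z = 120.0417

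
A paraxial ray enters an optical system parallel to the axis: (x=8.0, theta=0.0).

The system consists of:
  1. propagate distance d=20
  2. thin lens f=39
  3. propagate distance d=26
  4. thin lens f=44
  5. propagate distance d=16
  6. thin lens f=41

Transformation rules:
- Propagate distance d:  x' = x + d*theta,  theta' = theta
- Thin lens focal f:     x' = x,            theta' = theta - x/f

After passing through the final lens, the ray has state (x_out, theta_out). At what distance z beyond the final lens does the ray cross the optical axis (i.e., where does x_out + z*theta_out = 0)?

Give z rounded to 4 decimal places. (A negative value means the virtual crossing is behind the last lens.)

Answer: -6.9805

Derivation:
Initial: x=8.0000 theta=0.0000
After 1 (propagate distance d=20): x=8.0000 theta=0.0000
After 2 (thin lens f=39): x=8.0000 theta=-8/39 (≈-0.2051)
After 3 (propagate distance d=26): x=8/3 (≈2.6667) theta=-8/39 (≈-0.2051)
After 4 (thin lens f=44): x=8/3 (≈2.6667) theta=-38/143 (≈-0.2657)
After 5 (propagate distance d=16): x=-680/429 (≈-1.5851) theta=-38/143 (≈-0.2657)
After 6 (thin lens f=41): x=-680/429 (≈-1.5851) theta=-3994/17589 (≈-0.2271)
z_focus = -x_out/theta_out = -(-680/429)/(-3994/17589) = -13940/1997 ≈ -6.9805
Rounded to 4 decimal places: z = -6.9805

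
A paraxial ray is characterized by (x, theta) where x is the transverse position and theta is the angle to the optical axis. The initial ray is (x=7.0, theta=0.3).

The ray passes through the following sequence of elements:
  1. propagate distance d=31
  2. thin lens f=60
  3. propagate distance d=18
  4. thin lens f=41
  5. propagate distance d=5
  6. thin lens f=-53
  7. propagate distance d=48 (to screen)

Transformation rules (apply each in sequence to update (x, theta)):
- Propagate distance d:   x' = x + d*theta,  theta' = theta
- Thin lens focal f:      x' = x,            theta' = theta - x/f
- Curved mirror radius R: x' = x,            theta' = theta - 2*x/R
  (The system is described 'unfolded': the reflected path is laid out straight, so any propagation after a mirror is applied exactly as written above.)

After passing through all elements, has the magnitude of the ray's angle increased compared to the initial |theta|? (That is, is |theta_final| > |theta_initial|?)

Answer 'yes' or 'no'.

Answer: no

Derivation:
Initial: x=7.0000 theta=0.3000
After 1 (propagate distance d=31): x=16.3000 theta=0.3000
After 2 (thin lens f=60): x=16.3000 theta=17/600 (≈0.0283)
After 3 (propagate distance d=18): x=16.8100 theta=17/600 (≈0.0283)
After 4 (thin lens f=41): x=16.8100 theta=-229/600 (≈-0.3817)
After 5 (propagate distance d=5): x=8941/600 (≈14.9017) theta=-229/600 (≈-0.3817)
After 6 (thin lens f=-53): x=8941/600 (≈14.9017) theta=-799/7950 (≈-0.1005)
After 7 (propagate distance d=48 (to screen)): x=64093/6360 (≈10.0775) theta=-799/7950 (≈-0.1005)
|theta_initial|=0.3000 |theta_final|=799/7950 (≈0.1005) -> not increased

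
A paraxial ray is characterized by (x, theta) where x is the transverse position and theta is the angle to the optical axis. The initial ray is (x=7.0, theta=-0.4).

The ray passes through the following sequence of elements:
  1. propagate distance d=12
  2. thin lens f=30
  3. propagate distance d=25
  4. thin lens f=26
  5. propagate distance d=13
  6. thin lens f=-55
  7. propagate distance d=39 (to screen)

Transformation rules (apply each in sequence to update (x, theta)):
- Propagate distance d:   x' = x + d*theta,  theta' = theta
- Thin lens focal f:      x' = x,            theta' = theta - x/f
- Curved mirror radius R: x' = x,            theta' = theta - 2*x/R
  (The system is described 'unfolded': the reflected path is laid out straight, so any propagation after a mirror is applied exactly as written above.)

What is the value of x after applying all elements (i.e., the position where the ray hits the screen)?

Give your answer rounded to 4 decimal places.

Answer: -22.7587

Derivation:
Initial: x=7.0000 theta=-0.4000
After 1 (propagate distance d=12): x=2.2000 theta=-0.4000
After 2 (thin lens f=30): x=2.2000 theta=-71/150 (≈-0.4733)
After 3 (propagate distance d=25): x=-289/30 (≈-9.6333) theta=-71/150 (≈-0.4733)
After 4 (thin lens f=26): x=-289/30 (≈-9.6333) theta=-401/3900 (≈-0.1028)
After 5 (propagate distance d=13): x=-10.9700 theta=-401/3900 (≈-0.1028)
After 6 (thin lens f=-55): x=-10.9700 theta=-32419/107250 (≈-0.3023)
After 7 (propagate distance d=39 (to screen)): x=-125173/5500 (≈-22.7587) theta=-32419/107250 (≈-0.3023)
Rounded to 4 decimal places: x = -22.7587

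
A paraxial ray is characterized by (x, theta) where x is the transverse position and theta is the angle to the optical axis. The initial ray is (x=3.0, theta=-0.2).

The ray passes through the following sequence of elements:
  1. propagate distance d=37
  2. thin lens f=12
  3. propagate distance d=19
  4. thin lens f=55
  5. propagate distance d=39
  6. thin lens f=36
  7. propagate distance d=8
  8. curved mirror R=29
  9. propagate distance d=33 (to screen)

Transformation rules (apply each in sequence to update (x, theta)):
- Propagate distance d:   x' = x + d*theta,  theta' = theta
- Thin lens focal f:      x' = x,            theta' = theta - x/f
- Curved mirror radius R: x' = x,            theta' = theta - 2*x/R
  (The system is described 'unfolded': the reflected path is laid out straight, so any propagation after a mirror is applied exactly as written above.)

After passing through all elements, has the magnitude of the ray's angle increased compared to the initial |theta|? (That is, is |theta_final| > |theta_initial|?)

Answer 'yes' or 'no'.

Initial: x=3.0000 theta=-0.2000
After 1 (propagate distance d=37): x=-4.4000 theta=-0.2000
After 2 (thin lens f=12): x=-4.4000 theta=1/6 (≈0.1667)
After 3 (propagate distance d=19): x=-37/30 (≈-1.2333) theta=1/6 (≈0.1667)
After 4 (thin lens f=55): x=-37/30 (≈-1.2333) theta=52/275 (≈0.1891)
After 5 (propagate distance d=39): x=10133/1650 (≈6.1412) theta=52/275 (≈0.1891)
After 6 (thin lens f=36): x=10133/1650 (≈6.1412) theta=1099/59400 (≈0.0185)
After 7 (propagate distance d=8): x=18679/2970 (≈6.2892) theta=1099/59400 (≈0.0185)
After 8 (curved mirror R=29): x=18679/2970 (≈6.2892) theta=-715289/1722600 (≈-0.4152)
After 9 (propagate distance d=33 (to screen)): x=-12770717/1722600 (≈-7.4136) theta=-715289/1722600 (≈-0.4152)
|theta_initial|=0.2000 |theta_final|=715289/1722600 (≈0.4152) -> increased

Answer: yes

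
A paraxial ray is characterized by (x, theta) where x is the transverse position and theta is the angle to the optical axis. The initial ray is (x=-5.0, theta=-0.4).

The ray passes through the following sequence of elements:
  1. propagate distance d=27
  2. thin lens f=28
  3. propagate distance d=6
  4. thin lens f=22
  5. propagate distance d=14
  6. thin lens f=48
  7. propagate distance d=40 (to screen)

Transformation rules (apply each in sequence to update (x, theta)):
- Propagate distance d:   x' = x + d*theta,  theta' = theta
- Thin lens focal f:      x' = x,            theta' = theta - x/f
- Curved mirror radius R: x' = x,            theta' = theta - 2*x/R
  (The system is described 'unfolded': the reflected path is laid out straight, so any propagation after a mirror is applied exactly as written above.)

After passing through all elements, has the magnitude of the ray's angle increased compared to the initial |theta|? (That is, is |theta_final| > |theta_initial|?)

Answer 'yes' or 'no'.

Initial: x=-5.0000 theta=-0.4000
After 1 (propagate distance d=27): x=-15.8000 theta=-0.4000
After 2 (thin lens f=28): x=-15.8000 theta=23/140 (≈0.1643)
After 3 (propagate distance d=6): x=-1037/70 (≈-14.8143) theta=23/140 (≈0.1643)
After 4 (thin lens f=22): x=-1037/70 (≈-14.8143) theta=129/154 (≈0.8377)
After 5 (propagate distance d=14): x=-2377/770 (≈-3.0870) theta=129/154 (≈0.8377)
After 6 (thin lens f=48): x=-2377/770 (≈-3.0870) theta=33337/36960 (≈0.9020)
After 7 (propagate distance d=40 (to screen)): x=152423/4620 (≈32.9920) theta=33337/36960 (≈0.9020)
|theta_initial|=0.4000 |theta_final|=33337/36960 (≈0.9020) -> increased

Answer: yes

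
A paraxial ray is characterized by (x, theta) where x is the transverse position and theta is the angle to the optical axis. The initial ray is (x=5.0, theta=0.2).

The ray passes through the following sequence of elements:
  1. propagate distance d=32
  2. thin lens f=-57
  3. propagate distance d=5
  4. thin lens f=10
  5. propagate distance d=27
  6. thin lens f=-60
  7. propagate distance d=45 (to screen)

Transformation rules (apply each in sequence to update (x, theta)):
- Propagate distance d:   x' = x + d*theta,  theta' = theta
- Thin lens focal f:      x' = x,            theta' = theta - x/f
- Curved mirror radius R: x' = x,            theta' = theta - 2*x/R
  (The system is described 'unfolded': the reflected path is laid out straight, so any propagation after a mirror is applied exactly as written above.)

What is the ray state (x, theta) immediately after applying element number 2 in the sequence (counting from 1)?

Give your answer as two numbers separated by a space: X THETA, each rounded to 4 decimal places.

Initial: x=5.0000 theta=0.2000
After 1 (propagate distance d=32): x=11.4000 theta=0.2000
After 2 (thin lens f=-57): x=11.4000 theta=0.4000
Rounded to 4 decimal places: x = 11.4000, theta = 0.4000

Answer: 11.4000 0.4000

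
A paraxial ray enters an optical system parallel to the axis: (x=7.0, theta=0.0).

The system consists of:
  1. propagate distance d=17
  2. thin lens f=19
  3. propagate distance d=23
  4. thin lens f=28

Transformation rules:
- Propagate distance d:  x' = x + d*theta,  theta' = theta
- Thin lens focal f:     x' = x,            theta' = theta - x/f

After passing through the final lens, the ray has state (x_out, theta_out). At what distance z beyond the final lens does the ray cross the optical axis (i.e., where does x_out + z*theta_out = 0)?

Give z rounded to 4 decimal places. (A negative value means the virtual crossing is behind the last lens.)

Initial: x=7.0000 theta=0.0000
After 1 (propagate distance d=17): x=7.0000 theta=0.0000
After 2 (thin lens f=19): x=7.0000 theta=-7/19 (≈-0.3684)
After 3 (propagate distance d=23): x=-28/19 (≈-1.4737) theta=-7/19 (≈-0.3684)
After 4 (thin lens f=28): x=-28/19 (≈-1.4737) theta=-6/19 (≈-0.3158)
z_focus = -x_out/theta_out = -(-28/19)/(-6/19) = -14/3 ≈ -4.6667
Rounded to 4 decimal places: z = -4.6667

Answer: -4.6667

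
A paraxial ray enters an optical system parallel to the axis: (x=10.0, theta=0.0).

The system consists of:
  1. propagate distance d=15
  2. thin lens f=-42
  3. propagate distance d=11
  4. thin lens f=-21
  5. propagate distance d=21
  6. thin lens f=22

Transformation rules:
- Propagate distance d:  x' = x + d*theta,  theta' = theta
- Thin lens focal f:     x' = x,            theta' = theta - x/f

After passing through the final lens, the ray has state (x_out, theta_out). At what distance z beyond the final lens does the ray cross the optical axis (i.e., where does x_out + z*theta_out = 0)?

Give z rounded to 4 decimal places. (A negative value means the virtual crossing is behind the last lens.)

Answer: 56.4716

Derivation:
Initial: x=10.0000 theta=0.0000
After 1 (propagate distance d=15): x=10.0000 theta=0.0000
After 2 (thin lens f=-42): x=10.0000 theta=5/21 (≈0.2381)
After 3 (propagate distance d=11): x=265/21 (≈12.6190) theta=5/21 (≈0.2381)
After 4 (thin lens f=-21): x=265/21 (≈12.6190) theta=370/441 (≈0.8390)
After 5 (propagate distance d=21): x=635/21 (≈30.2381) theta=370/441 (≈0.8390)
After 6 (thin lens f=22): x=635/21 (≈30.2381) theta=-5195/9702 (≈-0.5355)
z_focus = -x_out/theta_out = -(635/21)/(-5195/9702) = 58674/1039 ≈ 56.4716
Rounded to 4 decimal places: z = 56.4716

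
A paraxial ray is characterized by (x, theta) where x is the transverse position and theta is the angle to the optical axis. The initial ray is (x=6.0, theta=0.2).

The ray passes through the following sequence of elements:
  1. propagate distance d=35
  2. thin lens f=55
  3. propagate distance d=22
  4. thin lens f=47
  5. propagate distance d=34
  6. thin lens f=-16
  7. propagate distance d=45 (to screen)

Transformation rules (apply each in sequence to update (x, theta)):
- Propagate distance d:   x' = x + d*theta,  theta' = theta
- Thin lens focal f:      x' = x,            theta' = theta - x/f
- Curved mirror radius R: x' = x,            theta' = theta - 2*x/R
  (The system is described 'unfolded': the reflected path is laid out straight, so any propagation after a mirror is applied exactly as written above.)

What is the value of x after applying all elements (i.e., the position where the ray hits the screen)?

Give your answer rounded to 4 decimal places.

Answer: -5.1657

Derivation:
Initial: x=6.0000 theta=0.2000
After 1 (propagate distance d=35): x=13.0000 theta=0.2000
After 2 (thin lens f=55): x=13.0000 theta=-2/55 (≈-0.0364)
After 3 (propagate distance d=22): x=12.2000 theta=-2/55 (≈-0.0364)
After 4 (thin lens f=47): x=12.2000 theta=-153/517 (≈-0.2959)
After 5 (propagate distance d=34): x=5527/2585 (≈2.1381) theta=-153/517 (≈-0.2959)
After 6 (thin lens f=-16): x=5527/2585 (≈2.1381) theta=-6713/41360 (≈-0.1623)
After 7 (propagate distance d=45 (to screen)): x=-19423/3760 (≈-5.1657) theta=-6713/41360 (≈-0.1623)
Rounded to 4 decimal places: x = -5.1657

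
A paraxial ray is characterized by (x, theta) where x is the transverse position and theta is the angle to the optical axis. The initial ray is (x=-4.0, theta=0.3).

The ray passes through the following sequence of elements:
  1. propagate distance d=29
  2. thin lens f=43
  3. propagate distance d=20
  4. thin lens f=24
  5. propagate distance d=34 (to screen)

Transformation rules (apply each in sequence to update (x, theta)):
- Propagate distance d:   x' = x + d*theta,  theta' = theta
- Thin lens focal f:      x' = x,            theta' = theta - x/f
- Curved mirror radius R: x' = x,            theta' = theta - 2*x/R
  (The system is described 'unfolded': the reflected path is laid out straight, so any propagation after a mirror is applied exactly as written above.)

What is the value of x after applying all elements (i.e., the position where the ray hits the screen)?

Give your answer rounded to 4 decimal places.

Initial: x=-4.0000 theta=0.3000
After 1 (propagate distance d=29): x=4.7000 theta=0.3000
After 2 (thin lens f=43): x=4.7000 theta=41/215 (≈0.1907)
After 3 (propagate distance d=20): x=3661/430 (≈8.5140) theta=41/215 (≈0.1907)
After 4 (thin lens f=24): x=3661/430 (≈8.5140) theta=-1693/10320 (≈-0.1641)
After 5 (propagate distance d=34 (to screen)): x=15151/5160 (≈2.9362) theta=-1693/10320 (≈-0.1641)
Rounded to 4 decimal places: x = 2.9362

Answer: 2.9362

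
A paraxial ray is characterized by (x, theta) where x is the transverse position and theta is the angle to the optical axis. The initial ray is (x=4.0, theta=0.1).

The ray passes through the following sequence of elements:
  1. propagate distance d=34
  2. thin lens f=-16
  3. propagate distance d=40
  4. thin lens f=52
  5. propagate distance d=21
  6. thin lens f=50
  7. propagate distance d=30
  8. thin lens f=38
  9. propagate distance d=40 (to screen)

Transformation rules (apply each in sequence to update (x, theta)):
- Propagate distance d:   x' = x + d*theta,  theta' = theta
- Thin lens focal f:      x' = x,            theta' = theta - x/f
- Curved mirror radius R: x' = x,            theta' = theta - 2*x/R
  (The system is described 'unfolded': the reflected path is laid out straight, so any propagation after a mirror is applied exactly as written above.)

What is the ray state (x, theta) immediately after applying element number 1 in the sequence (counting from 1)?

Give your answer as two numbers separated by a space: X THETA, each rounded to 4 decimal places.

Answer: 7.4000 0.1000

Derivation:
Initial: x=4.0000 theta=0.1000
After 1 (propagate distance d=34): x=7.4000 theta=0.1000
Rounded to 4 decimal places: x = 7.4000, theta = 0.1000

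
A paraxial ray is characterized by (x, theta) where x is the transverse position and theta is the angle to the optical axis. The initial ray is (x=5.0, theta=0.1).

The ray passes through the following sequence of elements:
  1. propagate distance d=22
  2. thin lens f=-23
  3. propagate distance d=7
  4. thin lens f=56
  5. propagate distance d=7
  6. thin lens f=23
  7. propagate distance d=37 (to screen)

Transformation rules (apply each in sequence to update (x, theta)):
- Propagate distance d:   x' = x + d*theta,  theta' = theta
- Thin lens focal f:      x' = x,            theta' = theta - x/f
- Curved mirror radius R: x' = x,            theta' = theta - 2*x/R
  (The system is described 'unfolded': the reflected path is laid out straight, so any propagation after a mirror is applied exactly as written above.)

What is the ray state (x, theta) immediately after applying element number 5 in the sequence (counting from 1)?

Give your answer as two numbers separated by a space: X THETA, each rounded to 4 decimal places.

Initial: x=5.0000 theta=0.1000
After 1 (propagate distance d=22): x=7.2000 theta=0.1000
After 2 (thin lens f=-23): x=7.2000 theta=19/46 (≈0.4130)
After 3 (propagate distance d=7): x=2321/230 (≈10.0913) theta=19/46 (≈0.4130)
After 4 (thin lens f=56): x=2321/230 (≈10.0913) theta=2999/12880 (≈0.2328)
After 5 (propagate distance d=7): x=21567/1840 (≈11.7212) theta=2999/12880 (≈0.2328)
Rounded to 4 decimal places: x = 11.7212, theta = 0.2328

Answer: 11.7212 0.2328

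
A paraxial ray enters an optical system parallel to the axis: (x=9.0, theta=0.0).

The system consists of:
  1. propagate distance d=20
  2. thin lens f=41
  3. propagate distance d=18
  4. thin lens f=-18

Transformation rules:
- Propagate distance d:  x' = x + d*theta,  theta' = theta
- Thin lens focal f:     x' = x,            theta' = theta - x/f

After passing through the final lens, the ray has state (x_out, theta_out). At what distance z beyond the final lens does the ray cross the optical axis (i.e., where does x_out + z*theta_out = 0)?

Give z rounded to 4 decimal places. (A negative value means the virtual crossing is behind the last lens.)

Initial: x=9.0000 theta=0.0000
After 1 (propagate distance d=20): x=9.0000 theta=0.0000
After 2 (thin lens f=41): x=9.0000 theta=-9/41 (≈-0.2195)
After 3 (propagate distance d=18): x=207/41 (≈5.0488) theta=-9/41 (≈-0.2195)
After 4 (thin lens f=-18): x=207/41 (≈5.0488) theta=5/82 (≈0.0610)
z_focus = -x_out/theta_out = -(207/41)/(5/82) = -82.8000
Rounded to 4 decimal places: z = -82.8000

Answer: -82.8000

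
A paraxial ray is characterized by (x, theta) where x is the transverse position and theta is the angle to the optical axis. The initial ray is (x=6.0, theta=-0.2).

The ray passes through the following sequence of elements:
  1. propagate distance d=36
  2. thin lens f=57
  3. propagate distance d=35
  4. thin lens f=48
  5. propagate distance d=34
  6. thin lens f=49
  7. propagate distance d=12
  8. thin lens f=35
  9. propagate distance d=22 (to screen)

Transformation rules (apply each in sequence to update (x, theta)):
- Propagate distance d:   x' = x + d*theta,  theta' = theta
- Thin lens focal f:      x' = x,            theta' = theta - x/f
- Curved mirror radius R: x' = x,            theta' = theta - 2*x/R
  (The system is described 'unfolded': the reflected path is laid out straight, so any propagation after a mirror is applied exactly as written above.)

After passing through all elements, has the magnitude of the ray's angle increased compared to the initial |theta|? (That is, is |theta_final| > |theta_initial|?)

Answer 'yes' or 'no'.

Initial: x=6.0000 theta=-0.2000
After 1 (propagate distance d=36): x=-1.2000 theta=-0.2000
After 2 (thin lens f=57): x=-1.2000 theta=-17/95 (≈-0.1789)
After 3 (propagate distance d=35): x=-709/95 (≈-7.4632) theta=-17/95 (≈-0.1789)
After 4 (thin lens f=48): x=-709/95 (≈-7.4632) theta=-107/4560 (≈-0.0235)
After 5 (propagate distance d=34): x=-3767/456 (≈-8.2610) theta=-107/4560 (≈-0.0235)
After 6 (thin lens f=49): x=-3767/456 (≈-8.2610) theta=10809/74480 (≈0.1451)
After 7 (propagate distance d=12): x=-728353/111720 (≈-6.5195) theta=10809/74480 (≈0.1451)
After 8 (thin lens f=35): x=-728353/111720 (≈-6.5195) theta=2591651/7820400 (≈0.3314)
After 9 (propagate distance d=22 (to screen)): x=1507903/1955100 (≈0.7713) theta=2591651/7820400 (≈0.3314)
|theta_initial|=0.2000 |theta_final|=2591651/7820400 (≈0.3314) -> increased

Answer: yes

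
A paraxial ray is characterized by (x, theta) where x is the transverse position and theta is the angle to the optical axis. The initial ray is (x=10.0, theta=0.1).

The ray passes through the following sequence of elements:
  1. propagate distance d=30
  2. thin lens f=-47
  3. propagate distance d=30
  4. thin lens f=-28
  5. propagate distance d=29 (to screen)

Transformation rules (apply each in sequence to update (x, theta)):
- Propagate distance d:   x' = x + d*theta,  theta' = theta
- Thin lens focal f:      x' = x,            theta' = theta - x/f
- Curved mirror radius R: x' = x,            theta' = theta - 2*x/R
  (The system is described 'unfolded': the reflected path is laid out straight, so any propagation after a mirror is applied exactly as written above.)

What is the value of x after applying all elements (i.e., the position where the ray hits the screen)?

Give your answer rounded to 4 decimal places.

Answer: 60.3848

Derivation:
Initial: x=10.0000 theta=0.1000
After 1 (propagate distance d=30): x=13.0000 theta=0.1000
After 2 (thin lens f=-47): x=13.0000 theta=177/470 (≈0.3766)
After 3 (propagate distance d=30): x=1142/47 (≈24.2979) theta=177/470 (≈0.3766)
After 4 (thin lens f=-28): x=1142/47 (≈24.2979) theta=2047/1645 (≈1.2444)
After 5 (propagate distance d=29 (to screen)): x=99333/1645 (≈60.3848) theta=2047/1645 (≈1.2444)
Rounded to 4 decimal places: x = 60.3848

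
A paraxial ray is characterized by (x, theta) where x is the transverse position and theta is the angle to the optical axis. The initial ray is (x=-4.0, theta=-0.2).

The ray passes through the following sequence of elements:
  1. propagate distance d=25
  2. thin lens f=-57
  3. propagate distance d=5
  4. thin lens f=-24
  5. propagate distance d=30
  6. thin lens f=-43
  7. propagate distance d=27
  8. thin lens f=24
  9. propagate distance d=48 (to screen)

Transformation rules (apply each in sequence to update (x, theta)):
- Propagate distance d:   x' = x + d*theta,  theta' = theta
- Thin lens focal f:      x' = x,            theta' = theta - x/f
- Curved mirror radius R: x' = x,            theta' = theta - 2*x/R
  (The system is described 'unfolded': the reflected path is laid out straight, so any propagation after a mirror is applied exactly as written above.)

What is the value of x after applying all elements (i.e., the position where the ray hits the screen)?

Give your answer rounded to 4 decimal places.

Answer: 0.9571

Derivation:
Initial: x=-4.0000 theta=-0.2000
After 1 (propagate distance d=25): x=-9.0000 theta=-0.2000
After 2 (thin lens f=-57): x=-9.0000 theta=-34/95 (≈-0.3579)
After 3 (propagate distance d=5): x=-205/19 (≈-10.7895) theta=-34/95 (≈-0.3579)
After 4 (thin lens f=-24): x=-205/19 (≈-10.7895) theta=-1841/2280 (≈-0.8075)
After 5 (propagate distance d=30): x=-2661/76 (≈-35.0132) theta=-1841/2280 (≈-0.8075)
After 6 (thin lens f=-43): x=-2661/76 (≈-35.0132) theta=-158993/98040 (≈-1.6217)
After 7 (propagate distance d=27): x=-2575167/32680 (≈-78.7995) theta=-158993/98040 (≈-1.6217)
After 8 (thin lens f=24): x=-2575167/32680 (≈-78.7995) theta=1303223/784320 (≈1.6616)
After 9 (propagate distance d=48 (to screen)): x=31279/32680 (≈0.9571) theta=1303223/784320 (≈1.6616)
Rounded to 4 decimal places: x = 0.9571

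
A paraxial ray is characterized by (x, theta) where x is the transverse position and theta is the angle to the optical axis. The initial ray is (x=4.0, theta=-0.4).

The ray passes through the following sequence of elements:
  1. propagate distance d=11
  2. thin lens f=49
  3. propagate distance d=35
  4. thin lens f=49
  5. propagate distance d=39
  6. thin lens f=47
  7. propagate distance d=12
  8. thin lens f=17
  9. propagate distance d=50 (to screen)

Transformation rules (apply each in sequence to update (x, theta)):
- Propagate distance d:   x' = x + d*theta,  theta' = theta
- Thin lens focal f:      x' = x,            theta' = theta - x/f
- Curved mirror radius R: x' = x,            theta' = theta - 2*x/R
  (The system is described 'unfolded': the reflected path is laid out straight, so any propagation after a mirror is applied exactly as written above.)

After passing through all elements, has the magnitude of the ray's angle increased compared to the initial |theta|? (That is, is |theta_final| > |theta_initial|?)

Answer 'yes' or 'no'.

Answer: yes

Derivation:
Initial: x=4.0000 theta=-0.4000
After 1 (propagate distance d=11): x=-0.4000 theta=-0.4000
After 2 (thin lens f=49): x=-0.4000 theta=-96/245 (≈-0.3918)
After 3 (propagate distance d=35): x=-494/35 (≈-14.1143) theta=-96/245 (≈-0.3918)
After 4 (thin lens f=49): x=-494/35 (≈-14.1143) theta=-178/1715 (≈-0.1038)
After 5 (propagate distance d=39): x=-31148/1715 (≈-18.1621) theta=-178/1715 (≈-0.1038)
After 6 (thin lens f=47): x=-31148/1715 (≈-18.1621) theta=22782/80605 (≈0.2826)
After 7 (propagate distance d=12): x=-1190572/80605 (≈-14.7704) theta=22782/80605 (≈0.2826)
After 8 (thin lens f=17): x=-1190572/80605 (≈-14.7704) theta=1577866/1370285 (≈1.1515)
After 9 (propagate distance d=50 (to screen)): x=58653576/1370285 (≈42.8039) theta=1577866/1370285 (≈1.1515)
|theta_initial|=0.4000 |theta_final|=1577866/1370285 (≈1.1515) -> increased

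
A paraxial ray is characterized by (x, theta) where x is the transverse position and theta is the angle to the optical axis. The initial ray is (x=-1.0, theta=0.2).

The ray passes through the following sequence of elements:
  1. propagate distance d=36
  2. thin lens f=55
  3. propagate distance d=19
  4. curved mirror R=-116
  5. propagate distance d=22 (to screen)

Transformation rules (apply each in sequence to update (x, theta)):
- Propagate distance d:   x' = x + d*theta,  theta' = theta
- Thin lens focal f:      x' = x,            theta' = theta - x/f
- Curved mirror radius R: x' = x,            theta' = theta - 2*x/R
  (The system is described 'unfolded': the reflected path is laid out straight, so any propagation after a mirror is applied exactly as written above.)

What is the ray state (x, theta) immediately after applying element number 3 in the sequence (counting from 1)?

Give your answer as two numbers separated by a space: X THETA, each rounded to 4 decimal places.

Initial: x=-1.0000 theta=0.2000
After 1 (propagate distance d=36): x=6.2000 theta=0.2000
After 2 (thin lens f=55): x=6.2000 theta=24/275 (≈0.0873)
After 3 (propagate distance d=19): x=2161/275 (≈7.8582) theta=24/275 (≈0.0873)
Rounded to 4 decimal places: x = 7.8582, theta = 0.0873

Answer: 7.8582 0.0873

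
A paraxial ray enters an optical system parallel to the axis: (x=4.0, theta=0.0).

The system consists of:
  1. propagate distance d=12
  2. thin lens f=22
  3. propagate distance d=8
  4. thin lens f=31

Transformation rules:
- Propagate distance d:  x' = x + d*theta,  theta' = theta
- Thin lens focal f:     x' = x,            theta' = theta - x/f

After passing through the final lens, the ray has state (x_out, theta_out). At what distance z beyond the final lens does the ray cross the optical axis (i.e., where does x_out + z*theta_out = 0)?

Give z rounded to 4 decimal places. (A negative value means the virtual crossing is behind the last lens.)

Answer: 9.6444

Derivation:
Initial: x=4.0000 theta=0.0000
After 1 (propagate distance d=12): x=4.0000 theta=0.0000
After 2 (thin lens f=22): x=4.0000 theta=-2/11 (≈-0.1818)
After 3 (propagate distance d=8): x=28/11 (≈2.5455) theta=-2/11 (≈-0.1818)
After 4 (thin lens f=31): x=28/11 (≈2.5455) theta=-90/341 (≈-0.2639)
z_focus = -x_out/theta_out = -(28/11)/(-90/341) = 434/45 ≈ 9.6444
Rounded to 4 decimal places: z = 9.6444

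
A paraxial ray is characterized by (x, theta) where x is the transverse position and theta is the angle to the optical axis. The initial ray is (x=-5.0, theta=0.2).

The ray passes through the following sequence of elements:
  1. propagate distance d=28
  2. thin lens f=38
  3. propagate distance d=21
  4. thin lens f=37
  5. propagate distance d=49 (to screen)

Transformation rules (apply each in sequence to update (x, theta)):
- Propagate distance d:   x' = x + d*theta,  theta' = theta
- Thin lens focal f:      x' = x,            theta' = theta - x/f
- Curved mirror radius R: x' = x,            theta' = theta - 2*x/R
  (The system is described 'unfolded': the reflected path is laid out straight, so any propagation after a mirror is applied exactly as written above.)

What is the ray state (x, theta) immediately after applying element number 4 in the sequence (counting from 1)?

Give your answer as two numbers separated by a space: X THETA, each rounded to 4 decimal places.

Answer: 4.4684 0.0634

Derivation:
Initial: x=-5.0000 theta=0.2000
After 1 (propagate distance d=28): x=0.6000 theta=0.2000
After 2 (thin lens f=38): x=0.6000 theta=7/38 (≈0.1842)
After 3 (propagate distance d=21): x=849/190 (≈4.4684) theta=7/38 (≈0.1842)
After 4 (thin lens f=37): x=849/190 (≈4.4684) theta=223/3515 (≈0.0634)
Rounded to 4 decimal places: x = 4.4684, theta = 0.0634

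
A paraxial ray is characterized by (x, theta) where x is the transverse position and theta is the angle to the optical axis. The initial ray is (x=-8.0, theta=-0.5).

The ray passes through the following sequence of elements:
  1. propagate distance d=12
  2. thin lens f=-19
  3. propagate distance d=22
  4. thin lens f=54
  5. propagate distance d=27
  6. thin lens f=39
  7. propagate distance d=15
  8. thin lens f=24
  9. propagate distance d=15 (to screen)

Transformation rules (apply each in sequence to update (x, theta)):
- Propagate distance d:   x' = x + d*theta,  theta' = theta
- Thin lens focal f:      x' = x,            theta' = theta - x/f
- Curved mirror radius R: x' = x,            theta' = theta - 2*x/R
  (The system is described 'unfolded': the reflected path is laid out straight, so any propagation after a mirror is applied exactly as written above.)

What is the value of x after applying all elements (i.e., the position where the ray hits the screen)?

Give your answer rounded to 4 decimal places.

Answer: -1.4620

Derivation:
Initial: x=-8.0000 theta=-0.5000
After 1 (propagate distance d=12): x=-14.0000 theta=-0.5000
After 2 (thin lens f=-19): x=-14.0000 theta=-47/38 (≈-1.2368)
After 3 (propagate distance d=22): x=-783/19 (≈-41.2105) theta=-47/38 (≈-1.2368)
After 4 (thin lens f=54): x=-783/19 (≈-41.2105) theta=-9/19 (≈-0.4737)
After 5 (propagate distance d=27): x=-54.0000 theta=-9/19 (≈-0.4737)
After 6 (thin lens f=39): x=-54.0000 theta=225/247 (≈0.9109)
After 7 (propagate distance d=15): x=-9963/247 (≈-40.3360) theta=225/247 (≈0.9109)
After 8 (thin lens f=24): x=-9963/247 (≈-40.3360) theta=5121/1976 (≈2.5916)
After 9 (propagate distance d=15 (to screen)): x=-2889/1976 (≈-1.4620) theta=5121/1976 (≈2.5916)
Rounded to 4 decimal places: x = -1.4620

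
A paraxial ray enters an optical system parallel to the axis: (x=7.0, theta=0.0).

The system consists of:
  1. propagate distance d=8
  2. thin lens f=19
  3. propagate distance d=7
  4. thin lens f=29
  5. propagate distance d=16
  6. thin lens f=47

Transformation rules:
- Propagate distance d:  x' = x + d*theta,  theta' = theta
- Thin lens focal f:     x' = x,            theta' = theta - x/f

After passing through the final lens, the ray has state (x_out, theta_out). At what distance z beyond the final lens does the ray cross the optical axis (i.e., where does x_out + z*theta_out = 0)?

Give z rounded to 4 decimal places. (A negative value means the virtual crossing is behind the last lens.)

Answer: -8.9413

Derivation:
Initial: x=7.0000 theta=0.0000
After 1 (propagate distance d=8): x=7.0000 theta=0.0000
After 2 (thin lens f=19): x=7.0000 theta=-7/19 (≈-0.3684)
After 3 (propagate distance d=7): x=84/19 (≈4.4211) theta=-7/19 (≈-0.3684)
After 4 (thin lens f=29): x=84/19 (≈4.4211) theta=-287/551 (≈-0.5209)
After 5 (propagate distance d=16): x=-2156/551 (≈-3.9129) theta=-287/551 (≈-0.5209)
After 6 (thin lens f=47): x=-2156/551 (≈-3.9129) theta=-11333/25897 (≈-0.4376)
z_focus = -x_out/theta_out = -(-2156/551)/(-11333/25897) = -14476/1619 ≈ -8.9413
Rounded to 4 decimal places: z = -8.9413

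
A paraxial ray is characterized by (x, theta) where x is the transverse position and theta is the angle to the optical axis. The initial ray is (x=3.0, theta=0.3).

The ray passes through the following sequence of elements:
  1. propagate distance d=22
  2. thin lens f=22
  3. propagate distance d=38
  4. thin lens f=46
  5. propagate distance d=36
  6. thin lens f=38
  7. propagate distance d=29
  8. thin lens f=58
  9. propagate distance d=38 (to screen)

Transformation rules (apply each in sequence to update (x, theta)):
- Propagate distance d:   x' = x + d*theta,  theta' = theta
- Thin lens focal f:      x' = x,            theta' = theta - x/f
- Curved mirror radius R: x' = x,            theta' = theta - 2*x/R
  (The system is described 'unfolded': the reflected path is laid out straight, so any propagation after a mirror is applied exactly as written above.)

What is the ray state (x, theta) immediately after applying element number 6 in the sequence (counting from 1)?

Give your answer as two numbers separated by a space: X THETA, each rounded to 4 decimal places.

Answer: -3.9486 -0.1285

Derivation:
Initial: x=3.0000 theta=0.3000
After 1 (propagate distance d=22): x=9.6000 theta=0.3000
After 2 (thin lens f=22): x=9.6000 theta=-3/22 (≈-0.1364)
After 3 (propagate distance d=38): x=243/55 (≈4.4182) theta=-3/22 (≈-0.1364)
After 4 (thin lens f=46): x=243/55 (≈4.4182) theta=-294/1265 (≈-0.2324)
After 5 (propagate distance d=36): x=-999/253 (≈-3.9486) theta=-294/1265 (≈-0.2324)
After 6 (thin lens f=38): x=-999/253 (≈-3.9486) theta=-6177/48070 (≈-0.1285)
Rounded to 4 decimal places: x = -3.9486, theta = -0.1285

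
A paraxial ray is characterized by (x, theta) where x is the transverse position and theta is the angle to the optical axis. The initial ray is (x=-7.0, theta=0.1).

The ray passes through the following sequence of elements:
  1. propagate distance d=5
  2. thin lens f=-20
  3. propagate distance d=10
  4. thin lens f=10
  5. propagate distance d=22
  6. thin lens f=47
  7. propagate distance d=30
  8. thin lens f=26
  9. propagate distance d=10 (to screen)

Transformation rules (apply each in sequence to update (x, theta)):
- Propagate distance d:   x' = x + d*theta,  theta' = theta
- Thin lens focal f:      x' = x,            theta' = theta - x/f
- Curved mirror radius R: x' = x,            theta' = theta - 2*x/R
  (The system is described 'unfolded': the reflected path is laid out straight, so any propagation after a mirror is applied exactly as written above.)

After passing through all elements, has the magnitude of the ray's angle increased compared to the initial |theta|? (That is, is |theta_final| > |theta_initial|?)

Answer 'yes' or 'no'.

Answer: yes

Derivation:
Initial: x=-7.0000 theta=0.1000
After 1 (propagate distance d=5): x=-6.5000 theta=0.1000
After 2 (thin lens f=-20): x=-6.5000 theta=-0.2250
After 3 (propagate distance d=10): x=-8.7500 theta=-0.2250
After 4 (thin lens f=10): x=-8.7500 theta=0.6500
After 5 (propagate distance d=22): x=5.5500 theta=0.6500
After 6 (thin lens f=47): x=5.5500 theta=25/47 (≈0.5319)
After 7 (propagate distance d=30): x=20217/940 (≈21.5074) theta=25/47 (≈0.5319)
After 8 (thin lens f=26): x=20217/940 (≈21.5074) theta=-7217/24440 (≈-0.2953)
After 9 (propagate distance d=10 (to screen)): x=56684/3055 (≈18.5545) theta=-7217/24440 (≈-0.2953)
|theta_initial|=0.1000 |theta_final|=7217/24440 (≈0.2953) -> increased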